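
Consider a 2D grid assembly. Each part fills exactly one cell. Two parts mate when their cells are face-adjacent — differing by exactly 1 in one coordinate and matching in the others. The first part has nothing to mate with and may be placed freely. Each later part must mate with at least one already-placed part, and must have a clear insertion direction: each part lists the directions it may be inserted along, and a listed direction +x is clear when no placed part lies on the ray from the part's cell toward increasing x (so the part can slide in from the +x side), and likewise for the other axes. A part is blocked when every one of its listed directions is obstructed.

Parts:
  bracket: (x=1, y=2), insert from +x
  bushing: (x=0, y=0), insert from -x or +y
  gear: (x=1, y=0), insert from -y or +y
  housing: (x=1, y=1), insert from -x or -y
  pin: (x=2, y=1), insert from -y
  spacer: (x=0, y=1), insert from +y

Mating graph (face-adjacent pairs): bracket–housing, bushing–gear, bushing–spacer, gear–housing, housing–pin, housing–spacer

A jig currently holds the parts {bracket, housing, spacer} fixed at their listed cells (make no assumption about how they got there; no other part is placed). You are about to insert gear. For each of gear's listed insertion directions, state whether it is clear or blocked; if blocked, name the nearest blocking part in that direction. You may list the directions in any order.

-y: ray from gear(1, 0) has no placed part ⇒ clear
+y: nearest on ray is housing@(1, 1) ⇒ blocked

+y: blocked by housing; -y: clear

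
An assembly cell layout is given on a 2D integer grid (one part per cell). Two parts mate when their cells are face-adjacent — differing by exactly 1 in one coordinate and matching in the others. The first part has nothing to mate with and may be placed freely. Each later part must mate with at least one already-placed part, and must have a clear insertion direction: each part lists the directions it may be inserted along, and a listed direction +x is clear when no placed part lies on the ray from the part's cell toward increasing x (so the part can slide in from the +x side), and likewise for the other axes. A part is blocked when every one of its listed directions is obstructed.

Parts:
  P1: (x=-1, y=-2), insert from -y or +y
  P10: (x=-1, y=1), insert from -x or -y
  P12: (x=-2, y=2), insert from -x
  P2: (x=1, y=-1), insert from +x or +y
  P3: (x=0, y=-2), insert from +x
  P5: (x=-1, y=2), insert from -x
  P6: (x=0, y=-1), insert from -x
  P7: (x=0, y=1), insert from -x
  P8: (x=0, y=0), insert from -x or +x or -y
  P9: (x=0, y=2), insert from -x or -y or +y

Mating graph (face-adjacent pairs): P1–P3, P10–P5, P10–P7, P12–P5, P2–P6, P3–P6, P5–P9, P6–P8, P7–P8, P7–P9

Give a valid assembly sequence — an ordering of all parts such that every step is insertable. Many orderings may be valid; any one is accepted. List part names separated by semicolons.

1. P5@(-1, 2) [-x clear] — {P5}
2. P12@(-2, 2) [-x clear] — {P12, P5}
3. P9@(0, 2) [-y clear] — {P12, P5, P9}
4. P7@(0, 1) [-x clear] — {P12, P5, P7, P9}
5. P10@(-1, 1) [-x clear] — {P10, P12, P5, P7, P9}
6. P8@(0, 0) [-x clear] — {P10, P12, P5, P7, P8, P9}
7. P6@(0, -1) [-x clear] — {P10, P12, P5, P6, P7, P8, P9}
8. P2@(1, -1) [+x clear] — {P10, P12, P2, P5, P6, P7, P8, P9}
9. P3@(0, -2) [+x clear] — {P10, P12, P2, P3, P5, P6, P7, P8, P9}
10. P1@(-1, -2) [-y clear] — {P1, P10, P12, P2, P3, P5, P6, P7, P8, P9}

P5; P12; P9; P7; P10; P8; P6; P2; P3; P1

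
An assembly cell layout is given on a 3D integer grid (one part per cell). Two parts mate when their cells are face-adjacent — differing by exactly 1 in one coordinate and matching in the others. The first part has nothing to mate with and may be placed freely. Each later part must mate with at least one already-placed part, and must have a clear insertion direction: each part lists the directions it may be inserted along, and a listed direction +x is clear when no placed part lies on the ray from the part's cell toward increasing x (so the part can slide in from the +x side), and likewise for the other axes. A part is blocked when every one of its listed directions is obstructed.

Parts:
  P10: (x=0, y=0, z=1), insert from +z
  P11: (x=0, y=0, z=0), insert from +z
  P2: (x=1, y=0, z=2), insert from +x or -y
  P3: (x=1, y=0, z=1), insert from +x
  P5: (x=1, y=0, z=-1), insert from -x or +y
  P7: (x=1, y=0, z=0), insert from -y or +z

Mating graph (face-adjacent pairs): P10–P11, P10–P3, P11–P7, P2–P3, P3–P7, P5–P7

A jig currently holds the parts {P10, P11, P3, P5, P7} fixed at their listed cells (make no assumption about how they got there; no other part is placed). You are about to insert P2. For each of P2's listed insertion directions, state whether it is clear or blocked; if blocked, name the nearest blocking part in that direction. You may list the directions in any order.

+x: ray from P2(1, 0, 2) has no placed part ⇒ clear
-y: ray from P2(1, 0, 2) has no placed part ⇒ clear

+x: clear; -y: clear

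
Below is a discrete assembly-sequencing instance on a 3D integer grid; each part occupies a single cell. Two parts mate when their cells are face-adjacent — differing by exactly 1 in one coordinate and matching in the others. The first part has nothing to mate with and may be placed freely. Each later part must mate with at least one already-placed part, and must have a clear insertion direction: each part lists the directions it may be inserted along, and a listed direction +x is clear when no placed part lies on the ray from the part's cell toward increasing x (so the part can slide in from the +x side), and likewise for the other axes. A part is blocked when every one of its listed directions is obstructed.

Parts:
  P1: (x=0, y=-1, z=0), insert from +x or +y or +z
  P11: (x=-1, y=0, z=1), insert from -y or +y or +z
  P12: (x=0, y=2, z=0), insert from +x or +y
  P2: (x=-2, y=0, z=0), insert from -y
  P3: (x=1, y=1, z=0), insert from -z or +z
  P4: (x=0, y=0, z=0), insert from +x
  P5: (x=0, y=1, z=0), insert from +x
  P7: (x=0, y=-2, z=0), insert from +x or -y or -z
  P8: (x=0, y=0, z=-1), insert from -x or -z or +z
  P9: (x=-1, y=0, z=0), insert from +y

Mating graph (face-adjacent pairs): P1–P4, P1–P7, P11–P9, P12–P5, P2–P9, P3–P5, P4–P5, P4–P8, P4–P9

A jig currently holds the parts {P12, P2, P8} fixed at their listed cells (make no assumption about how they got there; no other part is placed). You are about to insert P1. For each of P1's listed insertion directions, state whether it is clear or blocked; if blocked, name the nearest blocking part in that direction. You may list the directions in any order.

+x: ray from P1(0, -1, 0) has no placed part ⇒ clear
+y: nearest on ray is P12@(0, 2, 0) ⇒ blocked
+z: ray from P1(0, -1, 0) has no placed part ⇒ clear

+x: clear; +y: blocked by P12; +z: clear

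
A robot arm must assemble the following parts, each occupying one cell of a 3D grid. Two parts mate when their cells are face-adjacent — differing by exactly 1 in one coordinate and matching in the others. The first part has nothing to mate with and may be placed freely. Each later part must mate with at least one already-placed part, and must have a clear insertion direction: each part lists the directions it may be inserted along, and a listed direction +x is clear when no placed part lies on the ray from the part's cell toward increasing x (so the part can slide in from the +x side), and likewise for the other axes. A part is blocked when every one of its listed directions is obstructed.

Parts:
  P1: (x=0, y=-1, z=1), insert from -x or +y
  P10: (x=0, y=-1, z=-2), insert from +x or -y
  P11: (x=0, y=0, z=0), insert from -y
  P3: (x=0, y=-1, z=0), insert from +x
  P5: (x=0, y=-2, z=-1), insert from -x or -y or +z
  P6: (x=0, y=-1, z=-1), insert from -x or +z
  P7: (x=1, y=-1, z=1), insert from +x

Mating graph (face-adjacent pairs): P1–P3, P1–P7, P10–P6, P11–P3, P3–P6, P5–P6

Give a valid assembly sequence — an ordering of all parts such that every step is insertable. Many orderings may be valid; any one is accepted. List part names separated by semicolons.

1. P11@(0, 0, 0) [-y clear] — {P11}
2. P3@(0, -1, 0) [+x clear] — {P11, P3}
3. P1@(0, -1, 1) [-x clear] — {P1, P11, P3}
4. P6@(0, -1, -1) [-x clear] — {P1, P11, P3, P6}
5. P5@(0, -2, -1) [-x clear] — {P1, P11, P3, P5, P6}
6. P10@(0, -1, -2) [+x clear] — {P1, P10, P11, P3, P5, P6}
7. P7@(1, -1, 1) [+x clear] — {P1, P10, P11, P3, P5, P6, P7}

P11; P3; P1; P6; P5; P10; P7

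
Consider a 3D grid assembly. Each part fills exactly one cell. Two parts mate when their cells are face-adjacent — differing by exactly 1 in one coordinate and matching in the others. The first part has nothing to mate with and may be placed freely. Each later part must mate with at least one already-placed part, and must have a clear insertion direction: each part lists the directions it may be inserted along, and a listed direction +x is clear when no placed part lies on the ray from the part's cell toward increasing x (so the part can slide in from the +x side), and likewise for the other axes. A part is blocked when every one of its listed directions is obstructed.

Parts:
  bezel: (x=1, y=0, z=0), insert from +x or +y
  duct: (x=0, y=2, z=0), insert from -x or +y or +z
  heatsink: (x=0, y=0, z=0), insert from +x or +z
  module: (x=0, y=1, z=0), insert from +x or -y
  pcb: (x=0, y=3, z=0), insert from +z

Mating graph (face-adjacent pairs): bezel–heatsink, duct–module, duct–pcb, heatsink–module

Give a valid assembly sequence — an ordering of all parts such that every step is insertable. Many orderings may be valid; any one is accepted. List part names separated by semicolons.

1. module@(0, 1, 0) [+x clear] — {module}
2. duct@(0, 2, 0) [-x clear] — {duct, module}
3. pcb@(0, 3, 0) [+z clear] — {duct, module, pcb}
4. heatsink@(0, 0, 0) [+x clear] — {duct, heatsink, module, pcb}
5. bezel@(1, 0, 0) [+x clear] — {bezel, duct, heatsink, module, pcb}

module; duct; pcb; heatsink; bezel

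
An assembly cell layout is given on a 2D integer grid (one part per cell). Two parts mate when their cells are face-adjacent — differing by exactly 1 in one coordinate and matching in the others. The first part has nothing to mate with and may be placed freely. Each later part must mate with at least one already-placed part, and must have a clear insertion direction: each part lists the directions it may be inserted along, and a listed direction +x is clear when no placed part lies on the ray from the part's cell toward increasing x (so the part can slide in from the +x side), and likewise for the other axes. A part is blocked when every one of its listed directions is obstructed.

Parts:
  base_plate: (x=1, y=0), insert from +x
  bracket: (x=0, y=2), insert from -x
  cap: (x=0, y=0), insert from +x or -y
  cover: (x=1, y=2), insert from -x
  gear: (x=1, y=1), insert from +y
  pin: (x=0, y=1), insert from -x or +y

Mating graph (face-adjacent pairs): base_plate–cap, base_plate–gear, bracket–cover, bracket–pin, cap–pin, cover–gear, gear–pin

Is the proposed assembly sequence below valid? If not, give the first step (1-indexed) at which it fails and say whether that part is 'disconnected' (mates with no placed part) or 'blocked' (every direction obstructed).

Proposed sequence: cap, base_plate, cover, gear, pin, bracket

Invalid at step 3 (disconnected)

1. cap@(0, 0) [+x clear] — {cap}
2. base_plate@(1, 0) [+x clear] — {base_plate, cap}
3. cover@(1, 2) — no placed neighbour ⇒ disconnected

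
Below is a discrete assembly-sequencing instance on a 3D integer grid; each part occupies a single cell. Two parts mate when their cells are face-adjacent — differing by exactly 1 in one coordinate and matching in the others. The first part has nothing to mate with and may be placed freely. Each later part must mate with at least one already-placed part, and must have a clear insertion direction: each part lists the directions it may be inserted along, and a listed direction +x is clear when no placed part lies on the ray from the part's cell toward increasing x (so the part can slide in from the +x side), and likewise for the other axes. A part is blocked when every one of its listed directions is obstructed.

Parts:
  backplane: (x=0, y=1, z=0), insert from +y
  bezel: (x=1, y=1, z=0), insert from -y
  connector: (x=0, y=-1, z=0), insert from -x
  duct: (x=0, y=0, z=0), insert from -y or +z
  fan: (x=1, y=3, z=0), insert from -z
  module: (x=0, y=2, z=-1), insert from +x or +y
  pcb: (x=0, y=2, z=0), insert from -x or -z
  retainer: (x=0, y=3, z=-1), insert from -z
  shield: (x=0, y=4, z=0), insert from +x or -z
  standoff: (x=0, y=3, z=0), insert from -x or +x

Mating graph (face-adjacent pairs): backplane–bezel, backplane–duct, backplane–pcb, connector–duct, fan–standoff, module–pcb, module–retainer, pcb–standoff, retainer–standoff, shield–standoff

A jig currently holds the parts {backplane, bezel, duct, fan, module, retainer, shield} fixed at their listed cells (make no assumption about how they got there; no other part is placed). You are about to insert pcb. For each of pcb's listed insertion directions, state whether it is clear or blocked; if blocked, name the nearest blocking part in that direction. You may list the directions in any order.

-x: ray from pcb(0, 2, 0) has no placed part ⇒ clear
-z: nearest on ray is module@(0, 2, -1) ⇒ blocked

-x: clear; -z: blocked by module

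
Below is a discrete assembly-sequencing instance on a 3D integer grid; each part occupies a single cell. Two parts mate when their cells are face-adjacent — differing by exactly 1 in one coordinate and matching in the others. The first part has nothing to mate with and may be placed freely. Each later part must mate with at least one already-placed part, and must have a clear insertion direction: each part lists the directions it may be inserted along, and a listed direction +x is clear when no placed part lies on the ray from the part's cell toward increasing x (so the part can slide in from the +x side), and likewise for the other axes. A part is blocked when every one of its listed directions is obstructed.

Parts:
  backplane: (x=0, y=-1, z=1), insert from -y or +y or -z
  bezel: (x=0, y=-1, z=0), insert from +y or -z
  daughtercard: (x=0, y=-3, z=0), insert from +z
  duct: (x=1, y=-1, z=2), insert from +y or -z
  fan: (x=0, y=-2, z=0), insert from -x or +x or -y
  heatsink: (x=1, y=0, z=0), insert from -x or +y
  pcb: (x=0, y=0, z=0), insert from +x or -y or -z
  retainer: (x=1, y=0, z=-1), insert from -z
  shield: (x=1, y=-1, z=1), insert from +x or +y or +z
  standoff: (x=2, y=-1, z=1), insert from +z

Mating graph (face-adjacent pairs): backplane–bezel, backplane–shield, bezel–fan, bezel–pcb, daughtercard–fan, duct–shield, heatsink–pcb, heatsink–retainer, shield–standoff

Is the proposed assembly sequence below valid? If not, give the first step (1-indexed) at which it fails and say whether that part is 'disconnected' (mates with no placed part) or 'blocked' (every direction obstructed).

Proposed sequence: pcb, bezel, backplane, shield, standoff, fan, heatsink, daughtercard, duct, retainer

Valid

1. pcb@(0, 0, 0) [+x clear] — {pcb}
2. bezel@(0, -1, 0) [-z clear] — {bezel, pcb}
3. backplane@(0, -1, 1) [-y clear] — {backplane, bezel, pcb}
4. shield@(1, -1, 1) [+x clear] — {backplane, bezel, pcb, shield}
5. standoff@(2, -1, 1) [+z clear] — {backplane, bezel, pcb, shield, standoff}
6. fan@(0, -2, 0) [-x clear] — {backplane, bezel, fan, pcb, shield, standoff}
7. heatsink@(1, 0, 0) [+y clear] — {backplane, bezel, fan, heatsink, pcb, shield, standoff}
8. daughtercard@(0, -3, 0) [+z clear] — {backplane, bezel, daughtercard, fan, heatsink, pcb, shield, standoff}
9. duct@(1, -1, 2) [+y clear] — {backplane, bezel, daughtercard, duct, fan, heatsink, pcb, shield, standoff}
10. retainer@(1, 0, -1) [-z clear] — {backplane, bezel, daughtercard, duct, fan, heatsink, pcb, retainer, shield, standoff}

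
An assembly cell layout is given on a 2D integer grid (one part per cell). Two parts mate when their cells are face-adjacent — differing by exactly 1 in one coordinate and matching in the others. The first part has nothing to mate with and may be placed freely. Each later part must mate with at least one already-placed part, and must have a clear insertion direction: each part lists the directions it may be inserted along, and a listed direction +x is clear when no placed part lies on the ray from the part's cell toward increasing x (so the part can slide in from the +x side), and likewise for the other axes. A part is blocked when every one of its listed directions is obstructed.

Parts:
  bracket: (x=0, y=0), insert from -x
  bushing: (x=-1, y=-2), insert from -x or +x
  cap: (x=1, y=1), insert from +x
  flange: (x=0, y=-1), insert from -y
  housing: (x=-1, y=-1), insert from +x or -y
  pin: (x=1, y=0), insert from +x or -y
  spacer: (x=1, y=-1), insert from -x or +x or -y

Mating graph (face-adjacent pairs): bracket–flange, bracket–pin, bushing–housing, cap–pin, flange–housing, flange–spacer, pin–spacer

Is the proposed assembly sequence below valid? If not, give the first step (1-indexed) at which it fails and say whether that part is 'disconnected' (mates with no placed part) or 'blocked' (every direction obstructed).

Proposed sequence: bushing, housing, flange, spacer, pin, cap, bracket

Valid

1. bushing@(-1, -2) [-x clear] — {bushing}
2. housing@(-1, -1) [+x clear] — {bushing, housing}
3. flange@(0, -1) [-y clear] — {bushing, flange, housing}
4. spacer@(1, -1) [+x clear] — {bushing, flange, housing, spacer}
5. pin@(1, 0) [+x clear] — {bushing, flange, housing, pin, spacer}
6. cap@(1, 1) [+x clear] — {bushing, cap, flange, housing, pin, spacer}
7. bracket@(0, 0) [-x clear] — {bracket, bushing, cap, flange, housing, pin, spacer}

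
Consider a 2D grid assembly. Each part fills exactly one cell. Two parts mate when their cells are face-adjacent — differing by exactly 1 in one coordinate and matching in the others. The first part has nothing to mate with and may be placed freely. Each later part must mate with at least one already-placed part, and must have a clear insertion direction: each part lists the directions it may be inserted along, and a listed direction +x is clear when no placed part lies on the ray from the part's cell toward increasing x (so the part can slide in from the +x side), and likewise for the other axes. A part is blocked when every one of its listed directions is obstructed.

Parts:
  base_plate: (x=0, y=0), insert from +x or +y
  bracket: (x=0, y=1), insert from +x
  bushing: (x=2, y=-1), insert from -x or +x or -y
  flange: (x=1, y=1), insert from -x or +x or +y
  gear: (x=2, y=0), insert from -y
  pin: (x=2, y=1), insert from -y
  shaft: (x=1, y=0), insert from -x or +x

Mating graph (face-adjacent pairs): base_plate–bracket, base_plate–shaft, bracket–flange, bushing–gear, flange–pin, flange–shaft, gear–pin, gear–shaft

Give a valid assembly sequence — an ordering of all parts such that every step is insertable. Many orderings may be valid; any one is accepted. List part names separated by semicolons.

bracket; base_plate; shaft; flange; pin; gear; bushing

1. bracket@(0, 1) [+x clear] — {bracket}
2. base_plate@(0, 0) [+x clear] — {base_plate, bracket}
3. shaft@(1, 0) [+x clear] — {base_plate, bracket, shaft}
4. flange@(1, 1) [+x clear] — {base_plate, bracket, flange, shaft}
5. pin@(2, 1) [-y clear] — {base_plate, bracket, flange, pin, shaft}
6. gear@(2, 0) [-y clear] — {base_plate, bracket, flange, gear, pin, shaft}
7. bushing@(2, -1) [-x clear] — {base_plate, bracket, bushing, flange, gear, pin, shaft}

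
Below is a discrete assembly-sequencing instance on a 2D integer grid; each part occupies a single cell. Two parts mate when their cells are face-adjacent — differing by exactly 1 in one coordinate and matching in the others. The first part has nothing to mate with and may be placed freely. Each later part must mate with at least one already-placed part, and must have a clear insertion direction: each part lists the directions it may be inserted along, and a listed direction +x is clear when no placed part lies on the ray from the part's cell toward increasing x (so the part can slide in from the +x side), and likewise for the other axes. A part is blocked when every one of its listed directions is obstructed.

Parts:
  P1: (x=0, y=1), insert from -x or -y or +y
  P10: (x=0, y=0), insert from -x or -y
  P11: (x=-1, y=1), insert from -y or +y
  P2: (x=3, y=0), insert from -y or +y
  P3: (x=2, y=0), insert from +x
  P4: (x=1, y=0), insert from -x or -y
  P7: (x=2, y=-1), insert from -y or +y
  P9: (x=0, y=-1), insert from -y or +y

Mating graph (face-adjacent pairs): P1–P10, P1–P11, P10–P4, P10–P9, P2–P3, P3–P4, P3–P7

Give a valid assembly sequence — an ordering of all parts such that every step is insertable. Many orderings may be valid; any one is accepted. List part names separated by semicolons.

1. P11@(-1, 1) [-y clear] — {P11}
2. P1@(0, 1) [-y clear] — {P1, P11}
3. P10@(0, 0) [-x clear] — {P1, P10, P11}
4. P4@(1, 0) [-y clear] — {P1, P10, P11, P4}
5. P3@(2, 0) [+x clear] — {P1, P10, P11, P3, P4}
6. P2@(3, 0) [-y clear] — {P1, P10, P11, P2, P3, P4}
7. P7@(2, -1) [-y clear] — {P1, P10, P11, P2, P3, P4, P7}
8. P9@(0, -1) [-y clear] — {P1, P10, P11, P2, P3, P4, P7, P9}

P11; P1; P10; P4; P3; P2; P7; P9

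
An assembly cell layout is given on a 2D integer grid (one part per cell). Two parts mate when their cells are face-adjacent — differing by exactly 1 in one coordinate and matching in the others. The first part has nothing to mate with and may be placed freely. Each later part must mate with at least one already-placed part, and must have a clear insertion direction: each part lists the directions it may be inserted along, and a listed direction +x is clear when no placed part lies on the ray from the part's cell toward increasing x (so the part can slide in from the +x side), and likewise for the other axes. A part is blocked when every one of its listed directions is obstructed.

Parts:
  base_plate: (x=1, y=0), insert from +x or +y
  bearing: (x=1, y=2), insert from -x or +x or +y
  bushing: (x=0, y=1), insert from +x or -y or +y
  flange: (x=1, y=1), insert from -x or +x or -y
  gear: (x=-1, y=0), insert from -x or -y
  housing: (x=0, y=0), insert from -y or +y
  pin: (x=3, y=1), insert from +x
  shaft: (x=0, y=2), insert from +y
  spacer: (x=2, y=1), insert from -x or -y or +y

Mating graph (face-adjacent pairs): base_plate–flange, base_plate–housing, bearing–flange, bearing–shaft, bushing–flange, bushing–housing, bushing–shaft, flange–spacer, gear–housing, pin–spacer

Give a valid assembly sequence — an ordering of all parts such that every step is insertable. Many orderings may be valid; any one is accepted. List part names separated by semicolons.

gear; housing; base_plate; flange; spacer; bearing; bushing; shaft; pin

1. gear@(-1, 0) [-x clear] — {gear}
2. housing@(0, 0) [-y clear] — {gear, housing}
3. base_plate@(1, 0) [+x clear] — {base_plate, gear, housing}
4. flange@(1, 1) [-x clear] — {base_plate, flange, gear, housing}
5. spacer@(2, 1) [-y clear] — {base_plate, flange, gear, housing, spacer}
6. bearing@(1, 2) [-x clear] — {base_plate, bearing, flange, gear, housing, spacer}
7. bushing@(0, 1) [+y clear] — {base_plate, bearing, bushing, flange, gear, housing, spacer}
8. shaft@(0, 2) [+y clear] — {base_plate, bearing, bushing, flange, gear, housing, shaft, spacer}
9. pin@(3, 1) [+x clear] — {base_plate, bearing, bushing, flange, gear, housing, pin, shaft, spacer}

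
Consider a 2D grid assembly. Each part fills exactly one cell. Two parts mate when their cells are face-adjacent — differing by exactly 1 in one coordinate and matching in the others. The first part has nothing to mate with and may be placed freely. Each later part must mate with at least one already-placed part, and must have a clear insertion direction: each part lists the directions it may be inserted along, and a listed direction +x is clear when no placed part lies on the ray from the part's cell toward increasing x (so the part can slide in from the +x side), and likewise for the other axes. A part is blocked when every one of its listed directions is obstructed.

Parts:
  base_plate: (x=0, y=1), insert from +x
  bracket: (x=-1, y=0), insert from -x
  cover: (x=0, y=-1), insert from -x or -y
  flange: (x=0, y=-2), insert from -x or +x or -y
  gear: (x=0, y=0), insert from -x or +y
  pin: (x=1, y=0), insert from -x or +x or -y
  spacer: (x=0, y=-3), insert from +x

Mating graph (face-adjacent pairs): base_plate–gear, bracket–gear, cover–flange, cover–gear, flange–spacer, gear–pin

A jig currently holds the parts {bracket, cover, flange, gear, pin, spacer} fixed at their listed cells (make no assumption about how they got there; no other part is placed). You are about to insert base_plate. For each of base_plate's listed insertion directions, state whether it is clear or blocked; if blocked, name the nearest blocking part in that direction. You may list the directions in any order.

+x: ray from base_plate(0, 1) has no placed part ⇒ clear

+x: clear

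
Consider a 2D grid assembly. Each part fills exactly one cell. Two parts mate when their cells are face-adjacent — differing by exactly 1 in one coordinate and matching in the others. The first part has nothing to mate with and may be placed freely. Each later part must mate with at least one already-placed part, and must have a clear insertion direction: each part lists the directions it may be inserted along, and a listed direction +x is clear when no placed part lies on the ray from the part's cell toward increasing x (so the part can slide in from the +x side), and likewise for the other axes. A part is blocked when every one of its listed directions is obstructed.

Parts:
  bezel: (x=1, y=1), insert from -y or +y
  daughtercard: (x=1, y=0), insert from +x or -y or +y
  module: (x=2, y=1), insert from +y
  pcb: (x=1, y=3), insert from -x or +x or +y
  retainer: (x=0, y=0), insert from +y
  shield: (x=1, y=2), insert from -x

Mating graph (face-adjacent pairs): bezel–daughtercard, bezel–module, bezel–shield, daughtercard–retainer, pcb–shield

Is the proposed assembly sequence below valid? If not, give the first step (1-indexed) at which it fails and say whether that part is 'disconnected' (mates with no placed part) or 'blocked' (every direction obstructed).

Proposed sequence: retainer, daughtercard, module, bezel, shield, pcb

1. retainer@(0, 0) [+y clear] — {retainer}
2. daughtercard@(1, 0) [+x clear] — {daughtercard, retainer}
3. module@(2, 1) — no placed neighbour ⇒ disconnected

Invalid at step 3 (disconnected)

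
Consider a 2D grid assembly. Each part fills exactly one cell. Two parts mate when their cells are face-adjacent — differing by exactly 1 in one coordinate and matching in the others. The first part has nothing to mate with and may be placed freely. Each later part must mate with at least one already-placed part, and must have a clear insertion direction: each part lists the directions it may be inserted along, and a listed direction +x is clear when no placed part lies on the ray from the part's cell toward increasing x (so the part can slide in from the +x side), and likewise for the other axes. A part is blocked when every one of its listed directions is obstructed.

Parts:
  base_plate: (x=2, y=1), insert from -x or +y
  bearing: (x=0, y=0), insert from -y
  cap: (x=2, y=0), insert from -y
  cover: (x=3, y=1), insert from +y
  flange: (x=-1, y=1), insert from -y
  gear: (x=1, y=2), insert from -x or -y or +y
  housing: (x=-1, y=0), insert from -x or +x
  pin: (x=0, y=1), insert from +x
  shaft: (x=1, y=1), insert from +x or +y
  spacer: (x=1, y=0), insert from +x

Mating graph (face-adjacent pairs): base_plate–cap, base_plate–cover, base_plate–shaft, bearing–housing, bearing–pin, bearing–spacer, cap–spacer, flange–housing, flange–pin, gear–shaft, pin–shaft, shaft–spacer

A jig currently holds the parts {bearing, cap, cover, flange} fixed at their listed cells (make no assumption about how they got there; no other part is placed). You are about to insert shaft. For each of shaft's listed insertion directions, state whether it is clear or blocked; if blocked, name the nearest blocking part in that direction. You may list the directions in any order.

+x: blocked by cover; +y: clear

+x: nearest on ray is cover@(3, 1) ⇒ blocked
+y: ray from shaft(1, 1) has no placed part ⇒ clear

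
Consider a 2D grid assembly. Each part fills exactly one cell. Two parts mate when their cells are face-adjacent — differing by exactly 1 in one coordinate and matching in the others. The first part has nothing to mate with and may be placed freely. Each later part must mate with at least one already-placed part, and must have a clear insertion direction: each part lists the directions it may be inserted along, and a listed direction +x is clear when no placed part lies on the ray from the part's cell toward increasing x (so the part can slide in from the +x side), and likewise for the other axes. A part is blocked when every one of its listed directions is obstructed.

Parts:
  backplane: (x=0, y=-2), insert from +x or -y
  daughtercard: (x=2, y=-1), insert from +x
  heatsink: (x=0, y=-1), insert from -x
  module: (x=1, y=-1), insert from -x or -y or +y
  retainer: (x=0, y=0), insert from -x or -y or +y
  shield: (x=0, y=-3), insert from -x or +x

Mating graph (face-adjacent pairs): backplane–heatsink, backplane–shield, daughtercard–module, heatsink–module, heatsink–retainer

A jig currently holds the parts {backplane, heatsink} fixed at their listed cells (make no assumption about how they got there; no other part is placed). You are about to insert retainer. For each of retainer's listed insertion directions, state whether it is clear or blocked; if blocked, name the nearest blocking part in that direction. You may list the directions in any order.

-x: ray from retainer(0, 0) has no placed part ⇒ clear
-y: nearest on ray is heatsink@(0, -1) ⇒ blocked
+y: ray from retainer(0, 0) has no placed part ⇒ clear

+y: clear; -x: clear; -y: blocked by heatsink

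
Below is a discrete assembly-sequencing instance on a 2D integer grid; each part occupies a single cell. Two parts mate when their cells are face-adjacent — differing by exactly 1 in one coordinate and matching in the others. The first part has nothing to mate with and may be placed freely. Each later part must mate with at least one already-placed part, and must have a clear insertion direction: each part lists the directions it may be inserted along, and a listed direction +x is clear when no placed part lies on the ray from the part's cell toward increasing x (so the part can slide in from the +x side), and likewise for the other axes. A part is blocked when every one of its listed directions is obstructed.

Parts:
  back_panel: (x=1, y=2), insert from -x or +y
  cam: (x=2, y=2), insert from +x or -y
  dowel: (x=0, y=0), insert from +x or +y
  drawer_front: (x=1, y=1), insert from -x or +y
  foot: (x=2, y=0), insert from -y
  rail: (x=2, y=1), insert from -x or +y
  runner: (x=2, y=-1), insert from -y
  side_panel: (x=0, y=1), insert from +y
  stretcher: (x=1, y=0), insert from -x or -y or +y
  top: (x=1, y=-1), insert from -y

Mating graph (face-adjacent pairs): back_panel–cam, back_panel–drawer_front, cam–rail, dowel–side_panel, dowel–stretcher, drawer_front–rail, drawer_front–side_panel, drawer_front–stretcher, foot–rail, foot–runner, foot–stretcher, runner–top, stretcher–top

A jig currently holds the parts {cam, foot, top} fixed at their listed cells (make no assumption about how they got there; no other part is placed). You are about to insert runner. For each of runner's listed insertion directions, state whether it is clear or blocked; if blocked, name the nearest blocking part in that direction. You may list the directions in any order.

-y: clear

-y: ray from runner(2, -1) has no placed part ⇒ clear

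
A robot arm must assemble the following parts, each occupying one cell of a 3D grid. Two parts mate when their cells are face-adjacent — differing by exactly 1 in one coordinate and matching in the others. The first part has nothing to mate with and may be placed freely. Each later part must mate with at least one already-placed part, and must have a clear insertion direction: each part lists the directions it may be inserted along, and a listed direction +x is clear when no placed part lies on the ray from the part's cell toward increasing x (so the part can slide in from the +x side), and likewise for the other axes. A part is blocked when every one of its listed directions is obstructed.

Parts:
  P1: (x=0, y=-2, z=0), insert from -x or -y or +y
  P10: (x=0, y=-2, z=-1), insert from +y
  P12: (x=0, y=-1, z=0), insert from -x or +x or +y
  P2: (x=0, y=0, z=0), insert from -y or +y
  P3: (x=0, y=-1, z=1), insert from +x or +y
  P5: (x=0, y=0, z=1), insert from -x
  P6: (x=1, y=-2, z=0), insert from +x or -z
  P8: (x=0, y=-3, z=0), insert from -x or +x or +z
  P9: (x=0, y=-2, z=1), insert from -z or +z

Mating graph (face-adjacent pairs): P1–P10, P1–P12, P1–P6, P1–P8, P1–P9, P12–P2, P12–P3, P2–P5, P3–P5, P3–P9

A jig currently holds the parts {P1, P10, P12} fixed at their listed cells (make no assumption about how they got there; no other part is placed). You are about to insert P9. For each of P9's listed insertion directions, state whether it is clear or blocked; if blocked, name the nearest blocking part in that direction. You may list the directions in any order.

-z: nearest on ray is P1@(0, -2, 0) ⇒ blocked
+z: ray from P9(0, -2, 1) has no placed part ⇒ clear

+z: clear; -z: blocked by P1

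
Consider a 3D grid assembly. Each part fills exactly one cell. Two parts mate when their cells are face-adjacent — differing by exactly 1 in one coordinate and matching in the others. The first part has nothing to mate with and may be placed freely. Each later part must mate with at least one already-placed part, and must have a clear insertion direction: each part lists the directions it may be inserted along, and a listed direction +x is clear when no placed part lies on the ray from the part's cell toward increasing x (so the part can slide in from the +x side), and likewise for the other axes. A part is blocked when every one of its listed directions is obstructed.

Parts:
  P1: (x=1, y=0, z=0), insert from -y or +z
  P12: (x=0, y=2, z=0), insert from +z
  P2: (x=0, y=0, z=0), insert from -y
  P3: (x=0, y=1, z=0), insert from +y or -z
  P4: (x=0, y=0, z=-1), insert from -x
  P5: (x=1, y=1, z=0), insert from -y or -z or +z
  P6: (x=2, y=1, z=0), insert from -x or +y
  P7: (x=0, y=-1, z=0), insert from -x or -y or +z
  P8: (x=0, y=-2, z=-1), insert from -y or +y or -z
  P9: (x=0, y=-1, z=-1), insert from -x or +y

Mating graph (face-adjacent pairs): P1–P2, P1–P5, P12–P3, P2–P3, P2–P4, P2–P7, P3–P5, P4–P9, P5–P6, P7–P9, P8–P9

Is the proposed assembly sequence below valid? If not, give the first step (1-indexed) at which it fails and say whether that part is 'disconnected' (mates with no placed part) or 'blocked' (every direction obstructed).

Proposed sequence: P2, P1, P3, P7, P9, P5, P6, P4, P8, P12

1. P2@(0, 0, 0) [-y clear] — {P2}
2. P1@(1, 0, 0) [-y clear] — {P1, P2}
3. P3@(0, 1, 0) [+y clear] — {P1, P2, P3}
4. P7@(0, -1, 0) [-x clear] — {P1, P2, P3, P7}
5. P9@(0, -1, -1) [-x clear] — {P1, P2, P3, P7, P9}
6. P5@(1, 1, 0) [-z clear] — {P1, P2, P3, P5, P7, P9}
7. P6@(2, 1, 0) [+y clear] — {P1, P2, P3, P5, P6, P7, P9}
8. P4@(0, 0, -1) [-x clear] — {P1, P2, P3, P4, P5, P6, P7, P9}
9. P8@(0, -2, -1) [-y clear] — {P1, P2, P3, P4, P5, P6, P7, P8, P9}
10. P12@(0, 2, 0) [+z clear] — {P1, P12, P2, P3, P4, P5, P6, P7, P8, P9}

Valid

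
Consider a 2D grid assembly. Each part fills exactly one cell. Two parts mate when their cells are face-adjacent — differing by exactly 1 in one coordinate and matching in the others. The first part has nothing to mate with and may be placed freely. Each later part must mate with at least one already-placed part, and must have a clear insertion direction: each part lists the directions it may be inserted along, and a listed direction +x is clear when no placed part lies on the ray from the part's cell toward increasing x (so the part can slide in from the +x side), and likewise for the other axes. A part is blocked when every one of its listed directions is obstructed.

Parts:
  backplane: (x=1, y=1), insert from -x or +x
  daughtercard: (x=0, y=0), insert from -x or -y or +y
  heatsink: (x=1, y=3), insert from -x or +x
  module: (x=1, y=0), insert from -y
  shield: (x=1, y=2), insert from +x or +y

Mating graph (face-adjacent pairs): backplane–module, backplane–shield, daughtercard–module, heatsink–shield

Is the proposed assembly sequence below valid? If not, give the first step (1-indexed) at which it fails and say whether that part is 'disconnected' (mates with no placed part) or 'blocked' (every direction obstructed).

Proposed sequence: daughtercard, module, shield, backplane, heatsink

1. daughtercard@(0, 0) [-x clear] — {daughtercard}
2. module@(1, 0) [-y clear] — {daughtercard, module}
3. shield@(1, 2) — no placed neighbour ⇒ disconnected

Invalid at step 3 (disconnected)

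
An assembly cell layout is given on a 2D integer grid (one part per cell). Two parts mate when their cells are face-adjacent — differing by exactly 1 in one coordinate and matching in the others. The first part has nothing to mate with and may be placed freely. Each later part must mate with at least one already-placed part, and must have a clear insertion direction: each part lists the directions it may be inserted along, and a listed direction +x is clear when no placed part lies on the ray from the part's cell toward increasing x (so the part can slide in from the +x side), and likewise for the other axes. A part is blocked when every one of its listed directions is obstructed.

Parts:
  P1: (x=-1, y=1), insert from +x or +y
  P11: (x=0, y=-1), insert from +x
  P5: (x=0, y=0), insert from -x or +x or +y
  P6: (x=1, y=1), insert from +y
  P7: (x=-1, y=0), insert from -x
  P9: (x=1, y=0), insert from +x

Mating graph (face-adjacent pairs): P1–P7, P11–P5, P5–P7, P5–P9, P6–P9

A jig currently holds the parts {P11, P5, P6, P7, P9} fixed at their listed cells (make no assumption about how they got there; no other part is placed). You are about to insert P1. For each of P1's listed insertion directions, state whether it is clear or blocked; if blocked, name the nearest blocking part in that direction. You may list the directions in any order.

+x: blocked by P6; +y: clear

+x: nearest on ray is P6@(1, 1) ⇒ blocked
+y: ray from P1(-1, 1) has no placed part ⇒ clear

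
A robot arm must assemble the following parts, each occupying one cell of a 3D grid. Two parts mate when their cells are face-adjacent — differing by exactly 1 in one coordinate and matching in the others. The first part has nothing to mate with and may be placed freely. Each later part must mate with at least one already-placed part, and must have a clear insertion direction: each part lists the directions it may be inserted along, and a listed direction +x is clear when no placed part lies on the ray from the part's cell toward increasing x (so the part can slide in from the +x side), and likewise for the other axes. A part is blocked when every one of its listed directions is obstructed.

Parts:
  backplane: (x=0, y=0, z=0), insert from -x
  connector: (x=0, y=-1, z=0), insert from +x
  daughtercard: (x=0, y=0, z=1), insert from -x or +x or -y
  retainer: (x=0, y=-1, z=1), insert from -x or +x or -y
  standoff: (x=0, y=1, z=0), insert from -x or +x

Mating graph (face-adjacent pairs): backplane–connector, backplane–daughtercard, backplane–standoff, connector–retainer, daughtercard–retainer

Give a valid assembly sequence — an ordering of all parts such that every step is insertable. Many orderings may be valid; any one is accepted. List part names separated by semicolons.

standoff; backplane; connector; daughtercard; retainer

1. standoff@(0, 1, 0) [-x clear] — {standoff}
2. backplane@(0, 0, 0) [-x clear] — {backplane, standoff}
3. connector@(0, -1, 0) [+x clear] — {backplane, connector, standoff}
4. daughtercard@(0, 0, 1) [-x clear] — {backplane, connector, daughtercard, standoff}
5. retainer@(0, -1, 1) [-x clear] — {backplane, connector, daughtercard, retainer, standoff}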